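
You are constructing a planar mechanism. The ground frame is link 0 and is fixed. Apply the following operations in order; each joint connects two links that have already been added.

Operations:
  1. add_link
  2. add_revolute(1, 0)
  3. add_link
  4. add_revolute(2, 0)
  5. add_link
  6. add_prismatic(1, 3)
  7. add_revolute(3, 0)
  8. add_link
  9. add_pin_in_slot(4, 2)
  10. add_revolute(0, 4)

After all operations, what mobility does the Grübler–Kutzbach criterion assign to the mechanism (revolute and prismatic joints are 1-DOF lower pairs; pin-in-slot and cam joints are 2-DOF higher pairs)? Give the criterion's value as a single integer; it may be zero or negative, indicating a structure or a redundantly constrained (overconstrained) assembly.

M = 1

L=1 J1=0 J2=0
add link → L=2 J1=0 J2=0
R@1,0 dof=1 J1 → L=2 J1=1 J2=0
add link → L=3 J1=1 J2=0
R@2,0 dof=1 J1 → L=3 J1=2 J2=0
add link → L=4 J1=2 J2=0
P@1,3 dof=1 J1 → L=4 J1=3 J2=0
R@3,0 dof=1 J1 → L=4 J1=4 J2=0
add link → L=5 J1=4 J2=0
PS@4,2 dof=2 J2 → L=5 J1=4 J2=1
R@0,4 dof=1 J1 → L=5 J1=5 J2=1
M=3(L−1)−2J1−J2=3·4−2·5−1=1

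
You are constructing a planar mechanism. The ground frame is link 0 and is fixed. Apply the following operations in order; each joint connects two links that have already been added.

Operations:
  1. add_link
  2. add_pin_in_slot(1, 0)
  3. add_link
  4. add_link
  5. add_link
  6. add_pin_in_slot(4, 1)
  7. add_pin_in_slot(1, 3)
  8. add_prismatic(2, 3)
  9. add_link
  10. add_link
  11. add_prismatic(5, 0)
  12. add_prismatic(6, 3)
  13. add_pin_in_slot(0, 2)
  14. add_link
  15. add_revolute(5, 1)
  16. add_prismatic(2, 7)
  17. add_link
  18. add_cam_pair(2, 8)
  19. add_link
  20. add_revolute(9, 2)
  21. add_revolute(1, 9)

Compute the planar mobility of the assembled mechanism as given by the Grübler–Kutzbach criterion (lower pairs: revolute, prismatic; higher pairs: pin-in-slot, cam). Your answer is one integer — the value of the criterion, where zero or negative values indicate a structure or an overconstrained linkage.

M = 8

(L,J1,J2)=(1,0,0); link0 fixed
link1: (2,0,0)
PS 1-0 [J2]: (2,0,1)
link2: (3,0,1)
link3: (4,0,1)
link4: (5,0,1)
PS 4-1 [J2]: (5,0,2)
PS 1-3 [J2]: (5,0,3)
P 2-3 [J1]: (5,1,3)
link5: (6,1,3)
link6: (7,1,3)
P 5-0 [J1]: (7,2,3)
P 6-3 [J1]: (7,3,3)
PS 0-2 [J2]: (7,3,4)
link7: (8,3,4)
R 5-1 [J1]: (8,4,4)
P 2-7 [J1]: (8,5,4)
link8: (9,5,4)
C 2-8 [J2]: (9,5,5)
link9: (10,5,5)
R 9-2 [J1]: (10,6,5)
R 1-9 [J1]: (10,7,5)
Grübler: 3·9 − 2·7 − 5 = 8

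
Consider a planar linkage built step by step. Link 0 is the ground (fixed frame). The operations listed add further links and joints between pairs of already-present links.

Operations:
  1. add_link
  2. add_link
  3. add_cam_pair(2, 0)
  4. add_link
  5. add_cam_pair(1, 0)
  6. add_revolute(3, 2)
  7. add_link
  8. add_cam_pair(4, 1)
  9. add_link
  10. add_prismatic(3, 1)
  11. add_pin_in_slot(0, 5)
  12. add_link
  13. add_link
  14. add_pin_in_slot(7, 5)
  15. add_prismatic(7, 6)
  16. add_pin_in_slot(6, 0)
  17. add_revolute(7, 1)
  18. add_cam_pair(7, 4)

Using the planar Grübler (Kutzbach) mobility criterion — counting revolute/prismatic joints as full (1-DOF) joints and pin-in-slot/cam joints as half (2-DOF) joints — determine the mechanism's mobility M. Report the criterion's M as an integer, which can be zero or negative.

M = 6

link 0 = ground. State L|J1|J2 = 1|0|0
+link1  2|0|0
+link2  3|0|0
C(2,0) f=2→J2  3|0|1
+link3  4|0|1
C(1,0) f=2→J2  4|0|2
R(3,2) f=1→J1  4|1|2
+link4  5|1|2
C(4,1) f=2→J2  5|1|3
+link5  6|1|3
P(3,1) f=1→J1  6|2|3
PS(0,5) f=2→J2  6|2|4
+link6  7|2|4
+link7  8|2|4
PS(7,5) f=2→J2  8|2|5
P(7,6) f=1→J1  8|3|5
PS(6,0) f=2→J2  8|3|6
R(7,1) f=1→J1  8|4|6
C(7,4) f=2→J2  8|4|7
M = 3(8−1)−2·4−7 = 21−8−7 = 6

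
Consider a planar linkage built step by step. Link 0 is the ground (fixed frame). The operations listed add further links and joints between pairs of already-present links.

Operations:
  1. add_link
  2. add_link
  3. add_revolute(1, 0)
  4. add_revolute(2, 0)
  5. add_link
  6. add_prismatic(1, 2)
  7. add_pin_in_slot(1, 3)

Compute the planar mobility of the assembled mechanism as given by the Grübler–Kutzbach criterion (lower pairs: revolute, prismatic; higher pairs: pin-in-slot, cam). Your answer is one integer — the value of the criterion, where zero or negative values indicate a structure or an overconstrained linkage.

M = 2

L=1 J1=0 J2=0
add link → L=2 J1=0 J2=0
add link → L=3 J1=0 J2=0
R@1,0 dof=1 J1 → L=3 J1=1 J2=0
R@2,0 dof=1 J1 → L=3 J1=2 J2=0
add link → L=4 J1=2 J2=0
P@1,2 dof=1 J1 → L=4 J1=3 J2=0
PS@1,3 dof=2 J2 → L=4 J1=3 J2=1
M=3(L−1)−2J1−J2=3·3−2·3−1=2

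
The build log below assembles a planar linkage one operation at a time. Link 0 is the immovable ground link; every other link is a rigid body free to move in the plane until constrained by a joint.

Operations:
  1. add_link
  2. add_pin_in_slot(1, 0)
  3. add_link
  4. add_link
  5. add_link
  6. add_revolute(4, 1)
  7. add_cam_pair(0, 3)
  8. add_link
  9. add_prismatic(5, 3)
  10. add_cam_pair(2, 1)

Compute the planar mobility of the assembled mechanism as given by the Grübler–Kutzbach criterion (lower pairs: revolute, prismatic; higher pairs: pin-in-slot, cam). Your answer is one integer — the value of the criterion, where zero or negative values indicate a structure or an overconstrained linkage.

ground; <1,0,0>
#1 <2,0,0>
PS:1↔0 J2 <2,0,1>
#2 <3,0,1>
#3 <4,0,1>
#4 <5,0,1>
R:4↔1 J1 <5,1,1>
C:0↔3 J2 <5,1,2>
#5 <6,1,2>
P:5↔3 J1 <6,2,2>
C:2↔1 J2 <6,2,3>
3×5 − 2×2 − 1×3 = 8

M = 8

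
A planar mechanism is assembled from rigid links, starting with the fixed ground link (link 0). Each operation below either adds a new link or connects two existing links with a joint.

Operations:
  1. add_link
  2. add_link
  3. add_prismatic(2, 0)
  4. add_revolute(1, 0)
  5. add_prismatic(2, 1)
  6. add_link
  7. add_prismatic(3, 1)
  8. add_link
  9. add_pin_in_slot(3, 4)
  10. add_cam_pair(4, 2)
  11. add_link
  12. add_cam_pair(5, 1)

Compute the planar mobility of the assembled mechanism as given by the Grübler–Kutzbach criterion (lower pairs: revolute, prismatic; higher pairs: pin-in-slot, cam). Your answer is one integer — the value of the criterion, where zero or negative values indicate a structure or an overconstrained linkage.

M = 4

L=1 J1=0 J2=0
add link → L=2 J1=0 J2=0
add link → L=3 J1=0 J2=0
P@2,0 dof=1 J1 → L=3 J1=1 J2=0
R@1,0 dof=1 J1 → L=3 J1=2 J2=0
P@2,1 dof=1 J1 → L=3 J1=3 J2=0
add link → L=4 J1=3 J2=0
P@3,1 dof=1 J1 → L=4 J1=4 J2=0
add link → L=5 J1=4 J2=0
PS@3,4 dof=2 J2 → L=5 J1=4 J2=1
C@4,2 dof=2 J2 → L=5 J1=4 J2=2
add link → L=6 J1=4 J2=2
C@5,1 dof=2 J2 → L=6 J1=4 J2=3
M=3(L−1)−2J1−J2=3·5−2·4−3=4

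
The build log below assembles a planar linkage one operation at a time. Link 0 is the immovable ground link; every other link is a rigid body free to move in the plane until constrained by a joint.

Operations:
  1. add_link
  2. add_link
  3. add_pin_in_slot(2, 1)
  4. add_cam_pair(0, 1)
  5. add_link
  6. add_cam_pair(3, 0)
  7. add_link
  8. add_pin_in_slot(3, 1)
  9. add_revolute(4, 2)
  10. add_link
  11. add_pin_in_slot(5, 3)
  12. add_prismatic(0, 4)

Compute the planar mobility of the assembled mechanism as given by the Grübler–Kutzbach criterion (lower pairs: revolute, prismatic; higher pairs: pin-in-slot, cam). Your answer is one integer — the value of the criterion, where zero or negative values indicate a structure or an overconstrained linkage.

M = 6

ground; <1,0,0>
#1 <2,0,0>
#2 <3,0,0>
PS:2↔1 J2 <3,0,1>
C:0↔1 J2 <3,0,2>
#3 <4,0,2>
C:3↔0 J2 <4,0,3>
#4 <5,0,3>
PS:3↔1 J2 <5,0,4>
R:4↔2 J1 <5,1,4>
#5 <6,1,4>
PS:5↔3 J2 <6,1,5>
P:0↔4 J1 <6,2,5>
3×5 − 2×2 − 1×5 = 6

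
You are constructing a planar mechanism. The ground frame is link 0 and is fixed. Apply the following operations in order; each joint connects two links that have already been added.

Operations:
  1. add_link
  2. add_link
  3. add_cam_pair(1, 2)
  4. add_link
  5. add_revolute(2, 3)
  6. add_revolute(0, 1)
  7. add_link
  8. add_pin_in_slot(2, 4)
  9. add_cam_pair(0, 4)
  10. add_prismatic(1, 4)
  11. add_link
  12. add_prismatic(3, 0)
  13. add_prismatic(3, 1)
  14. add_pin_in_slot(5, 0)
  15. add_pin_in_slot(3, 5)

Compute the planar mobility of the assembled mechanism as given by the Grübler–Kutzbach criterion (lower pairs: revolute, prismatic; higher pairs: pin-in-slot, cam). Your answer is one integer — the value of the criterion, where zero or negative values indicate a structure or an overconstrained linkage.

[1;0;0] (link 0 is ground)
L+ [2;0;0]
L+ [3;0;0]
C(1,2)∈J2 [3;0;1]
L+ [4;0;1]
R(2,3)∈J1 [4;1;1]
R(0,1)∈J1 [4;2;1]
L+ [5;2;1]
PS(2,4)∈J2 [5;2;2]
C(0,4)∈J2 [5;2;3]
P(1,4)∈J1 [5;3;3]
L+ [6;3;3]
P(3,0)∈J1 [6;4;3]
P(3,1)∈J1 [6;5;3]
PS(5,0)∈J2 [6;5;4]
PS(3,5)∈J2 [6;5;5]
mobility = 15 − 10 − 5 = 0

M = 0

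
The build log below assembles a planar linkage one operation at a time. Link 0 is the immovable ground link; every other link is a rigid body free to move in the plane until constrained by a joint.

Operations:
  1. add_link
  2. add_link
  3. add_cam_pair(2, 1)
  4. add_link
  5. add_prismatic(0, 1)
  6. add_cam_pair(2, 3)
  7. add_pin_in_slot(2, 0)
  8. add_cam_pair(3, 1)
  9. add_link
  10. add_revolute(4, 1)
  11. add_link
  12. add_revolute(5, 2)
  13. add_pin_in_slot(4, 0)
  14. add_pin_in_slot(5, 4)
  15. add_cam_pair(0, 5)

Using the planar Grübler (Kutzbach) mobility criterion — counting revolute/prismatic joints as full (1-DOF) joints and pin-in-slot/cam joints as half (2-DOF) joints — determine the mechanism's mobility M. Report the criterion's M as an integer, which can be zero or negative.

M = 2

[1;0;0] (link 0 is ground)
L+ [2;0;0]
L+ [3;0;0]
C(2,1)∈J2 [3;0;1]
L+ [4;0;1]
P(0,1)∈J1 [4;1;1]
C(2,3)∈J2 [4;1;2]
PS(2,0)∈J2 [4;1;3]
C(3,1)∈J2 [4;1;4]
L+ [5;1;4]
R(4,1)∈J1 [5;2;4]
L+ [6;2;4]
R(5,2)∈J1 [6;3;4]
PS(4,0)∈J2 [6;3;5]
PS(5,4)∈J2 [6;3;6]
C(0,5)∈J2 [6;3;7]
mobility = 15 − 6 − 7 = 2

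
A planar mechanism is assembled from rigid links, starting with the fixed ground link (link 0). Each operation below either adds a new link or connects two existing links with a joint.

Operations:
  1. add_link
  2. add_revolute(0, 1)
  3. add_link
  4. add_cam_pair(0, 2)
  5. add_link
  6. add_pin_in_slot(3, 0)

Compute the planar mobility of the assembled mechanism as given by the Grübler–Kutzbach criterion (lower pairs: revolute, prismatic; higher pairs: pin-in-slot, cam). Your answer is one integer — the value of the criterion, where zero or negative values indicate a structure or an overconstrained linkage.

M = 5

ground; <1,0,0>
#1 <2,0,0>
R:0↔1 J1 <2,1,0>
#2 <3,1,0>
C:0↔2 J2 <3,1,1>
#3 <4,1,1>
PS:3↔0 J2 <4,1,2>
3×3 − 2×1 − 1×2 = 5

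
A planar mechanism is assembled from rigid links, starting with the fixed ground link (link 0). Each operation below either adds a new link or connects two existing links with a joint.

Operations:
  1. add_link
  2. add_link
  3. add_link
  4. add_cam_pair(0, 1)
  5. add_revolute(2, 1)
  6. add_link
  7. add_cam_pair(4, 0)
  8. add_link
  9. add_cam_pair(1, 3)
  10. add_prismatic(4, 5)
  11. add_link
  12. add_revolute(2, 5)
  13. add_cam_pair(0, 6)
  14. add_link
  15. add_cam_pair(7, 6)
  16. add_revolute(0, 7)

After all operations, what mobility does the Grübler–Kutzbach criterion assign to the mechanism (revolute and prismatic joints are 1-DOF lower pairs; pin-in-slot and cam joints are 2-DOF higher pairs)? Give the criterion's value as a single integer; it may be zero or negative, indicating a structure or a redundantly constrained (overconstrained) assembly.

link 0 = ground. State L|J1|J2 = 1|0|0
+link1  2|0|0
+link2  3|0|0
+link3  4|0|0
C(0,1) f=2→J2  4|0|1
R(2,1) f=1→J1  4|1|1
+link4  5|1|1
C(4,0) f=2→J2  5|1|2
+link5  6|1|2
C(1,3) f=2→J2  6|1|3
P(4,5) f=1→J1  6|2|3
+link6  7|2|3
R(2,5) f=1→J1  7|3|3
C(0,6) f=2→J2  7|3|4
+link7  8|3|4
C(7,6) f=2→J2  8|3|5
R(0,7) f=1→J1  8|4|5
M = 3(8−1)−2·4−5 = 21−8−5 = 8

M = 8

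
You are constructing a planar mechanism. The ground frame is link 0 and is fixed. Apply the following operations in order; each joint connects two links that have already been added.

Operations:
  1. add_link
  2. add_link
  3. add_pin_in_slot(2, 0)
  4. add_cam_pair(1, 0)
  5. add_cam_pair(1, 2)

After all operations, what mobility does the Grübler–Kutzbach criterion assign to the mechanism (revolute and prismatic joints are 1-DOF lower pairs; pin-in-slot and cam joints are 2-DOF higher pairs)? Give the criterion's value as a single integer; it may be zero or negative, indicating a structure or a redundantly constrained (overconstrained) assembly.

M = 3

link 0 = ground. State L|J1|J2 = 1|0|0
+link1  2|0|0
+link2  3|0|0
PS(2,0) f=2→J2  3|0|1
C(1,0) f=2→J2  3|0|2
C(1,2) f=2→J2  3|0|3
M = 3(3−1)−2·0−3 = 6−0−3 = 3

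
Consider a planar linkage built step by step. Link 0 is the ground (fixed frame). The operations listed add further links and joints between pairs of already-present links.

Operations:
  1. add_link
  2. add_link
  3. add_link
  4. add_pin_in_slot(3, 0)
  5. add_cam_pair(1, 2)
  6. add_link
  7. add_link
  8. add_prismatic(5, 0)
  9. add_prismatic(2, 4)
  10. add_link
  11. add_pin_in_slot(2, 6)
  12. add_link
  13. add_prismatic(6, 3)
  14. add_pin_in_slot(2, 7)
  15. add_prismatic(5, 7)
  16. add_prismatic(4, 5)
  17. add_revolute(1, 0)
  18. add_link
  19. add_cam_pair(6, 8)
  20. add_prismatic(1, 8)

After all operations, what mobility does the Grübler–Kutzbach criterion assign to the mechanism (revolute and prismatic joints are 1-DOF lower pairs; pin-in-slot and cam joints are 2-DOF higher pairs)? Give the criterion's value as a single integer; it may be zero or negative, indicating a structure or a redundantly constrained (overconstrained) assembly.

M = 5

ground; <1,0,0>
#1 <2,0,0>
#2 <3,0,0>
#3 <4,0,0>
PS:3↔0 J2 <4,0,1>
C:1↔2 J2 <4,0,2>
#4 <5,0,2>
#5 <6,0,2>
P:5↔0 J1 <6,1,2>
P:2↔4 J1 <6,2,2>
#6 <7,2,2>
PS:2↔6 J2 <7,2,3>
#7 <8,2,3>
P:6↔3 J1 <8,3,3>
PS:2↔7 J2 <8,3,4>
P:5↔7 J1 <8,4,4>
P:4↔5 J1 <8,5,4>
R:1↔0 J1 <8,6,4>
#8 <9,6,4>
C:6↔8 J2 <9,6,5>
P:1↔8 J1 <9,7,5>
3×8 − 2×7 − 1×5 = 5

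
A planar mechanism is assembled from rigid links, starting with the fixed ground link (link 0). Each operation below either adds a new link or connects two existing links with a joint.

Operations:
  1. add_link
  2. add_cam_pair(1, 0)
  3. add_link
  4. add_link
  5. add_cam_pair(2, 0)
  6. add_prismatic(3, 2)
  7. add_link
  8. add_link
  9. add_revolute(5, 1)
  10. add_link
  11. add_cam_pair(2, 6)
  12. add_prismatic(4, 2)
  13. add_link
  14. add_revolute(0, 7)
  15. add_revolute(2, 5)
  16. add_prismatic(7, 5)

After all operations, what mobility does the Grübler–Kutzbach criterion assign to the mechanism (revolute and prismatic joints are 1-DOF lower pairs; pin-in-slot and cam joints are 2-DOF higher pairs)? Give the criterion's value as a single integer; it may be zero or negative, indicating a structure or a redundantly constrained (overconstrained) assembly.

M = 6

(L,J1,J2)=(1,0,0); link0 fixed
link1: (2,0,0)
C 1-0 [J2]: (2,0,1)
link2: (3,0,1)
link3: (4,0,1)
C 2-0 [J2]: (4,0,2)
P 3-2 [J1]: (4,1,2)
link4: (5,1,2)
link5: (6,1,2)
R 5-1 [J1]: (6,2,2)
link6: (7,2,2)
C 2-6 [J2]: (7,2,3)
P 4-2 [J1]: (7,3,3)
link7: (8,3,3)
R 0-7 [J1]: (8,4,3)
R 2-5 [J1]: (8,5,3)
P 7-5 [J1]: (8,6,3)
Grübler: 3·7 − 2·6 − 3 = 6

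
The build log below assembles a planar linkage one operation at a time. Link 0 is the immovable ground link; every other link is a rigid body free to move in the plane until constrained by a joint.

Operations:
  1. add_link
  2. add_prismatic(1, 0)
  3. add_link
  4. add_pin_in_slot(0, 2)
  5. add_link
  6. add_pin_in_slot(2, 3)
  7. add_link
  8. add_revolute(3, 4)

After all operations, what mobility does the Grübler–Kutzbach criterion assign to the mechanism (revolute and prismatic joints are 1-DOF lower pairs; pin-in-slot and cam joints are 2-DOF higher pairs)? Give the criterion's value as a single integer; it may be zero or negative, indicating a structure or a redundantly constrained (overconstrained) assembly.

M = 6

[1;0;0] (link 0 is ground)
L+ [2;0;0]
P(1,0)∈J1 [2;1;0]
L+ [3;1;0]
PS(0,2)∈J2 [3;1;1]
L+ [4;1;1]
PS(2,3)∈J2 [4;1;2]
L+ [5;1;2]
R(3,4)∈J1 [5;2;2]
mobility = 12 − 4 − 2 = 6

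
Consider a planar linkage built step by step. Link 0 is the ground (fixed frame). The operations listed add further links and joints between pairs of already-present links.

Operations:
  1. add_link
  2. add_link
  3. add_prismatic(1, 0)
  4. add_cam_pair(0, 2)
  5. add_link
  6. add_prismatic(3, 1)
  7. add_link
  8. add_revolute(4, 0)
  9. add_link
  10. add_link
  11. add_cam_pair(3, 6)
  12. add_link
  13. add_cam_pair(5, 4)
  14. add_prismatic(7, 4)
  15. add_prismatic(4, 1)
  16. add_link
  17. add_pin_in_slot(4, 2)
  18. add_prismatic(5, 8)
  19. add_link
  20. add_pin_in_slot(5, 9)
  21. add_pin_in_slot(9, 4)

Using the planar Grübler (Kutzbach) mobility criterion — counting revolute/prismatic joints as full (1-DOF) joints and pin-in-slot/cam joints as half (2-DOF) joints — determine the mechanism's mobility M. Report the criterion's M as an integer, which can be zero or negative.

link 0 = ground. State L|J1|J2 = 1|0|0
+link1  2|0|0
+link2  3|0|0
P(1,0) f=1→J1  3|1|0
C(0,2) f=2→J2  3|1|1
+link3  4|1|1
P(3,1) f=1→J1  4|2|1
+link4  5|2|1
R(4,0) f=1→J1  5|3|1
+link5  6|3|1
+link6  7|3|1
C(3,6) f=2→J2  7|3|2
+link7  8|3|2
C(5,4) f=2→J2  8|3|3
P(7,4) f=1→J1  8|4|3
P(4,1) f=1→J1  8|5|3
+link8  9|5|3
PS(4,2) f=2→J2  9|5|4
P(5,8) f=1→J1  9|6|4
+link9  10|6|4
PS(5,9) f=2→J2  10|6|5
PS(9,4) f=2→J2  10|6|6
M = 3(10−1)−2·6−6 = 27−12−6 = 9

M = 9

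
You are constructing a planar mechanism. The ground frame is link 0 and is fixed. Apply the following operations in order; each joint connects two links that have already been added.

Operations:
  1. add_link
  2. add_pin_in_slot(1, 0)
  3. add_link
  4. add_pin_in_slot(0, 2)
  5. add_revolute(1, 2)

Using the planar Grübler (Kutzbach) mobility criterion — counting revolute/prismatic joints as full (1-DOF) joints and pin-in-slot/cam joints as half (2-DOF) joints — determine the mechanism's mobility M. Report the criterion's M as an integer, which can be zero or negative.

[1;0;0] (link 0 is ground)
L+ [2;0;0]
PS(1,0)∈J2 [2;0;1]
L+ [3;0;1]
PS(0,2)∈J2 [3;0;2]
R(1,2)∈J1 [3;1;2]
mobility = 6 − 2 − 2 = 2

M = 2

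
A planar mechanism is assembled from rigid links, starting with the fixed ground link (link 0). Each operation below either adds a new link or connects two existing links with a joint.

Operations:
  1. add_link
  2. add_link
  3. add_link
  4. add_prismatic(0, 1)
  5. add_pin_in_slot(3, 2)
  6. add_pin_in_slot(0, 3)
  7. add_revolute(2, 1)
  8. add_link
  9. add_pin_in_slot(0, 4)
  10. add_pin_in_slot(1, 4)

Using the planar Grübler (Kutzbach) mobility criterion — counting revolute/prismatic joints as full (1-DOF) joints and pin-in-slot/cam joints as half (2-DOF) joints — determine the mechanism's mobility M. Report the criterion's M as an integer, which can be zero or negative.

M = 4

L=1 J1=0 J2=0
add link → L=2 J1=0 J2=0
add link → L=3 J1=0 J2=0
add link → L=4 J1=0 J2=0
P@0,1 dof=1 J1 → L=4 J1=1 J2=0
PS@3,2 dof=2 J2 → L=4 J1=1 J2=1
PS@0,3 dof=2 J2 → L=4 J1=1 J2=2
R@2,1 dof=1 J1 → L=4 J1=2 J2=2
add link → L=5 J1=2 J2=2
PS@0,4 dof=2 J2 → L=5 J1=2 J2=3
PS@1,4 dof=2 J2 → L=5 J1=2 J2=4
M=3(L−1)−2J1−J2=3·4−2·2−4=4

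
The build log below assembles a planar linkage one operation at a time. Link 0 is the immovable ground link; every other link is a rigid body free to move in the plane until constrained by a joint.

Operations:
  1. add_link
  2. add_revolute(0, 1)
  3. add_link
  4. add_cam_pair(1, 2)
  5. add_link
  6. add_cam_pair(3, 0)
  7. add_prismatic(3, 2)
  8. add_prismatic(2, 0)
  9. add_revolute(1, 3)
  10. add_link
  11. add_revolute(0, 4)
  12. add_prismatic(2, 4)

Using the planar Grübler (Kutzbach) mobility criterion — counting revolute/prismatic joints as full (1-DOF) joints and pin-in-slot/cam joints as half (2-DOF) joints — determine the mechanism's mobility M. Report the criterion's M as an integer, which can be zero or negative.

M = -2

[1;0;0] (link 0 is ground)
L+ [2;0;0]
R(0,1)∈J1 [2;1;0]
L+ [3;1;0]
C(1,2)∈J2 [3;1;1]
L+ [4;1;1]
C(3,0)∈J2 [4;1;2]
P(3,2)∈J1 [4;2;2]
P(2,0)∈J1 [4;3;2]
R(1,3)∈J1 [4;4;2]
L+ [5;4;2]
R(0,4)∈J1 [5;5;2]
P(2,4)∈J1 [5;6;2]
mobility = 12 − 12 − 2 = -2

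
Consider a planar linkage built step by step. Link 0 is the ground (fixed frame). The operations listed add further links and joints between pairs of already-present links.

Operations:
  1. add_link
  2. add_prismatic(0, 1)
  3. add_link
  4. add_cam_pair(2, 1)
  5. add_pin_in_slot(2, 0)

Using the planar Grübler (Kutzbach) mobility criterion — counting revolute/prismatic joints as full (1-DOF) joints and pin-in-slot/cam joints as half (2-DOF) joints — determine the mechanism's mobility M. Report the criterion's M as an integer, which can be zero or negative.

M = 2

ground; <1,0,0>
#1 <2,0,0>
P:0↔1 J1 <2,1,0>
#2 <3,1,0>
C:2↔1 J2 <3,1,1>
PS:2↔0 J2 <3,1,2>
3×2 − 2×1 − 1×2 = 2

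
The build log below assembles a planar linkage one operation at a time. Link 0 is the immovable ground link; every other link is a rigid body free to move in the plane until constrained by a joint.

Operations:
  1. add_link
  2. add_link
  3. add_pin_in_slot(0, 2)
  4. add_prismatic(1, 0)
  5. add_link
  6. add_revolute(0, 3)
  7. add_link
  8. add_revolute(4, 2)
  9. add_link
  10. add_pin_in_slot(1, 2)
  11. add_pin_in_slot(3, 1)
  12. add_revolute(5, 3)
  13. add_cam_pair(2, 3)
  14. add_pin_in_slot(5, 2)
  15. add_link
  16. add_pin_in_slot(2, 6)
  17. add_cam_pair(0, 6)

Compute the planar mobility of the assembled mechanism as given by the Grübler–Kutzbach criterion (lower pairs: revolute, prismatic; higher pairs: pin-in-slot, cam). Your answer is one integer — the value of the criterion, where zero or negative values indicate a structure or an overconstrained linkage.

ground; <1,0,0>
#1 <2,0,0>
#2 <3,0,0>
PS:0↔2 J2 <3,0,1>
P:1↔0 J1 <3,1,1>
#3 <4,1,1>
R:0↔3 J1 <4,2,1>
#4 <5,2,1>
R:4↔2 J1 <5,3,1>
#5 <6,3,1>
PS:1↔2 J2 <6,3,2>
PS:3↔1 J2 <6,3,3>
R:5↔3 J1 <6,4,3>
C:2↔3 J2 <6,4,4>
PS:5↔2 J2 <6,4,5>
#6 <7,4,5>
PS:2↔6 J2 <7,4,6>
C:0↔6 J2 <7,4,7>
3×6 − 2×4 − 1×7 = 3

M = 3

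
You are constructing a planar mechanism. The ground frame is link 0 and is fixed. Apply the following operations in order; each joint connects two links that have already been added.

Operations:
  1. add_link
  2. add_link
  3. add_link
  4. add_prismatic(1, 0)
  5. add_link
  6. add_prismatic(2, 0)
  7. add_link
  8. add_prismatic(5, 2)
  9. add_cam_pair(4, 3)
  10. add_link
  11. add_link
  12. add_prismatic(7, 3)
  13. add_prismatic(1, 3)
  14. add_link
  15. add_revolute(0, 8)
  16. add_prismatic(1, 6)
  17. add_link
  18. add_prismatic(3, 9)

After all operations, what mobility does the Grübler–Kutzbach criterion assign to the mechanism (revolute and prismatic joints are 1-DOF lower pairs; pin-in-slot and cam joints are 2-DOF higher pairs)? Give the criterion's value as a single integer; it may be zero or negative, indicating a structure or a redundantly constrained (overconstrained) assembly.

(L,J1,J2)=(1,0,0); link0 fixed
link1: (2,0,0)
link2: (3,0,0)
link3: (4,0,0)
P 1-0 [J1]: (4,1,0)
link4: (5,1,0)
P 2-0 [J1]: (5,2,0)
link5: (6,2,0)
P 5-2 [J1]: (6,3,0)
C 4-3 [J2]: (6,3,1)
link6: (7,3,1)
link7: (8,3,1)
P 7-3 [J1]: (8,4,1)
P 1-3 [J1]: (8,5,1)
link8: (9,5,1)
R 0-8 [J1]: (9,6,1)
P 1-6 [J1]: (9,7,1)
link9: (10,7,1)
P 3-9 [J1]: (10,8,1)
Grübler: 3·9 − 2·8 − 1 = 10

M = 10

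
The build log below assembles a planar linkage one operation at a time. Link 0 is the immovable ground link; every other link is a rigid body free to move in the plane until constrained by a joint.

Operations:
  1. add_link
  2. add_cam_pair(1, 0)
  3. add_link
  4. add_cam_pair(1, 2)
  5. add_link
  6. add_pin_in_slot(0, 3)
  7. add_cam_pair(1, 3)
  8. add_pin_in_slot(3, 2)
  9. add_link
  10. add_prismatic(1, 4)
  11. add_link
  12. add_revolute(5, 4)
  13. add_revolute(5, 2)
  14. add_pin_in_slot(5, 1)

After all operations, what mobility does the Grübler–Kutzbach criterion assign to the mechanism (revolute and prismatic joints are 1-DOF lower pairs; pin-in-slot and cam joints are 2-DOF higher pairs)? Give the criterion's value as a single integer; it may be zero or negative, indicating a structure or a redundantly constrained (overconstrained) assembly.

M = 3

link 0 = ground. State L|J1|J2 = 1|0|0
+link1  2|0|0
C(1,0) f=2→J2  2|0|1
+link2  3|0|1
C(1,2) f=2→J2  3|0|2
+link3  4|0|2
PS(0,3) f=2→J2  4|0|3
C(1,3) f=2→J2  4|0|4
PS(3,2) f=2→J2  4|0|5
+link4  5|0|5
P(1,4) f=1→J1  5|1|5
+link5  6|1|5
R(5,4) f=1→J1  6|2|5
R(5,2) f=1→J1  6|3|5
PS(5,1) f=2→J2  6|3|6
M = 3(6−1)−2·3−6 = 15−6−6 = 3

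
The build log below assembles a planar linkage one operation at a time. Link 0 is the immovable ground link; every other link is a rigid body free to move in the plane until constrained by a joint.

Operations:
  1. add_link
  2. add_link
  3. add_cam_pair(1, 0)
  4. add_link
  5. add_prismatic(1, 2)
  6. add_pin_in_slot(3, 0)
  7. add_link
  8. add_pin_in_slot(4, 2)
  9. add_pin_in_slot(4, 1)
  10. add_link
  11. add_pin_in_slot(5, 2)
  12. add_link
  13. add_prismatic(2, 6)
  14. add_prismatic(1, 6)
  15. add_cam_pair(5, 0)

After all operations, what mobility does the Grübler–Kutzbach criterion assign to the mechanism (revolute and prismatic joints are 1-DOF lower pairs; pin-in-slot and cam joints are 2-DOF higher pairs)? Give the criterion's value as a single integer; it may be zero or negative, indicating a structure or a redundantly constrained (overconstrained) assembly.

M = 6

L=1 J1=0 J2=0
add link → L=2 J1=0 J2=0
add link → L=3 J1=0 J2=0
C@1,0 dof=2 J2 → L=3 J1=0 J2=1
add link → L=4 J1=0 J2=1
P@1,2 dof=1 J1 → L=4 J1=1 J2=1
PS@3,0 dof=2 J2 → L=4 J1=1 J2=2
add link → L=5 J1=1 J2=2
PS@4,2 dof=2 J2 → L=5 J1=1 J2=3
PS@4,1 dof=2 J2 → L=5 J1=1 J2=4
add link → L=6 J1=1 J2=4
PS@5,2 dof=2 J2 → L=6 J1=1 J2=5
add link → L=7 J1=1 J2=5
P@2,6 dof=1 J1 → L=7 J1=2 J2=5
P@1,6 dof=1 J1 → L=7 J1=3 J2=5
C@5,0 dof=2 J2 → L=7 J1=3 J2=6
M=3(L−1)−2J1−J2=3·6−2·3−6=6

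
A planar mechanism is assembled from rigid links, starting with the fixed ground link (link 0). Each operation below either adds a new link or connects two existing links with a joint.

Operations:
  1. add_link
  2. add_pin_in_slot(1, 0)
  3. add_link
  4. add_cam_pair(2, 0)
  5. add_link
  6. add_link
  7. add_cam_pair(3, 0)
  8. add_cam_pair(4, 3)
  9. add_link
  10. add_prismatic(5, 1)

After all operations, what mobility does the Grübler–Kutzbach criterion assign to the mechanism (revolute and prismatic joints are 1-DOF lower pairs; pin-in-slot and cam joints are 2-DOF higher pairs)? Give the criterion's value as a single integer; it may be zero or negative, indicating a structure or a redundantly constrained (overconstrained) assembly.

M = 9

L=1 J1=0 J2=0
add link → L=2 J1=0 J2=0
PS@1,0 dof=2 J2 → L=2 J1=0 J2=1
add link → L=3 J1=0 J2=1
C@2,0 dof=2 J2 → L=3 J1=0 J2=2
add link → L=4 J1=0 J2=2
add link → L=5 J1=0 J2=2
C@3,0 dof=2 J2 → L=5 J1=0 J2=3
C@4,3 dof=2 J2 → L=5 J1=0 J2=4
add link → L=6 J1=0 J2=4
P@5,1 dof=1 J1 → L=6 J1=1 J2=4
M=3(L−1)−2J1−J2=3·5−2·1−4=9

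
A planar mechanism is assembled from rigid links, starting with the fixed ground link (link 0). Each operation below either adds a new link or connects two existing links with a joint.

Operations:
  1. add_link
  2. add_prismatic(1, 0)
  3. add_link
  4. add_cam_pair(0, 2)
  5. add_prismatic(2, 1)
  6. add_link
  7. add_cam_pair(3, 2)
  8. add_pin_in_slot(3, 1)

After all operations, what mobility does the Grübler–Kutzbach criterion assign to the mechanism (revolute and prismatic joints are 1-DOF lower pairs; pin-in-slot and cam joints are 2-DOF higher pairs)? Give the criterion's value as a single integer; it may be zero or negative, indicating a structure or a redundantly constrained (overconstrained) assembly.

M = 2

link 0 = ground. State L|J1|J2 = 1|0|0
+link1  2|0|0
P(1,0) f=1→J1  2|1|0
+link2  3|1|0
C(0,2) f=2→J2  3|1|1
P(2,1) f=1→J1  3|2|1
+link3  4|2|1
C(3,2) f=2→J2  4|2|2
PS(3,1) f=2→J2  4|2|3
M = 3(4−1)−2·2−3 = 9−4−3 = 2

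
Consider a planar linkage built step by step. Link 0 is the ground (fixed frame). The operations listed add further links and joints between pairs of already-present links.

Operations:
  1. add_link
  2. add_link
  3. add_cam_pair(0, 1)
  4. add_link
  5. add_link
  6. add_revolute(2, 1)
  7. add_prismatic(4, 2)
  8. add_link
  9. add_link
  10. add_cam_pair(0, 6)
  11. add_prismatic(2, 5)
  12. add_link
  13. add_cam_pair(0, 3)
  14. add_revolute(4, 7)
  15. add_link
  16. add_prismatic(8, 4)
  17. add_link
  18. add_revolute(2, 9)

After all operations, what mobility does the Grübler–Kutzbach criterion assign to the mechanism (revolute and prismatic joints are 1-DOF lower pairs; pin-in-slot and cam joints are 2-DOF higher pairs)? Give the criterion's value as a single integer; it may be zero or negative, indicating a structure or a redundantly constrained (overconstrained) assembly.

M = 12

(L,J1,J2)=(1,0,0); link0 fixed
link1: (2,0,0)
link2: (3,0,0)
C 0-1 [J2]: (3,0,1)
link3: (4,0,1)
link4: (5,0,1)
R 2-1 [J1]: (5,1,1)
P 4-2 [J1]: (5,2,1)
link5: (6,2,1)
link6: (7,2,1)
C 0-6 [J2]: (7,2,2)
P 2-5 [J1]: (7,3,2)
link7: (8,3,2)
C 0-3 [J2]: (8,3,3)
R 4-7 [J1]: (8,4,3)
link8: (9,4,3)
P 8-4 [J1]: (9,5,3)
link9: (10,5,3)
R 2-9 [J1]: (10,6,3)
Grübler: 3·9 − 2·6 − 3 = 12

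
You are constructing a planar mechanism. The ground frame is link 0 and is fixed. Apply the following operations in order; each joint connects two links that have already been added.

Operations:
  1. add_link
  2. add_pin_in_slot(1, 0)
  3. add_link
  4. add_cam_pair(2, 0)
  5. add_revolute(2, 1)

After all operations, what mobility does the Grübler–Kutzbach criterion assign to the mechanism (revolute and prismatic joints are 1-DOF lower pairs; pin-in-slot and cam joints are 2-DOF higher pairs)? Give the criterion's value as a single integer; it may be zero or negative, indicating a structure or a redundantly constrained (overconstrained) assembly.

[1;0;0] (link 0 is ground)
L+ [2;0;0]
PS(1,0)∈J2 [2;0;1]
L+ [3;0;1]
C(2,0)∈J2 [3;0;2]
R(2,1)∈J1 [3;1;2]
mobility = 6 − 2 − 2 = 2

M = 2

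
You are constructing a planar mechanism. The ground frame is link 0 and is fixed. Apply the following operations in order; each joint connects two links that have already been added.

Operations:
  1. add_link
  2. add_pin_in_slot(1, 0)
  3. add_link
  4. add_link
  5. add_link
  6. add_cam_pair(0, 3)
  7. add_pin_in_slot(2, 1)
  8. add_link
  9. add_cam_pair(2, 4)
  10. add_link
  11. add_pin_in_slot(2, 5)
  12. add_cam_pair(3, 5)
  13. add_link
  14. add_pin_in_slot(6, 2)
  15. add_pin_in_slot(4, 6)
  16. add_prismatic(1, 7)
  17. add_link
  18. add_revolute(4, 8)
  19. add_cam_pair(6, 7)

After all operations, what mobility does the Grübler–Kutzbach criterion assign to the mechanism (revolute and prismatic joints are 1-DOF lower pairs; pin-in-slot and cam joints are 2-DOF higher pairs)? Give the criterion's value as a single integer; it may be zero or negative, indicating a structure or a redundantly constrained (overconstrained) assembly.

M = 11

L=1 J1=0 J2=0
add link → L=2 J1=0 J2=0
PS@1,0 dof=2 J2 → L=2 J1=0 J2=1
add link → L=3 J1=0 J2=1
add link → L=4 J1=0 J2=1
add link → L=5 J1=0 J2=1
C@0,3 dof=2 J2 → L=5 J1=0 J2=2
PS@2,1 dof=2 J2 → L=5 J1=0 J2=3
add link → L=6 J1=0 J2=3
C@2,4 dof=2 J2 → L=6 J1=0 J2=4
add link → L=7 J1=0 J2=4
PS@2,5 dof=2 J2 → L=7 J1=0 J2=5
C@3,5 dof=2 J2 → L=7 J1=0 J2=6
add link → L=8 J1=0 J2=6
PS@6,2 dof=2 J2 → L=8 J1=0 J2=7
PS@4,6 dof=2 J2 → L=8 J1=0 J2=8
P@1,7 dof=1 J1 → L=8 J1=1 J2=8
add link → L=9 J1=1 J2=8
R@4,8 dof=1 J1 → L=9 J1=2 J2=8
C@6,7 dof=2 J2 → L=9 J1=2 J2=9
M=3(L−1)−2J1−J2=3·8−2·2−9=11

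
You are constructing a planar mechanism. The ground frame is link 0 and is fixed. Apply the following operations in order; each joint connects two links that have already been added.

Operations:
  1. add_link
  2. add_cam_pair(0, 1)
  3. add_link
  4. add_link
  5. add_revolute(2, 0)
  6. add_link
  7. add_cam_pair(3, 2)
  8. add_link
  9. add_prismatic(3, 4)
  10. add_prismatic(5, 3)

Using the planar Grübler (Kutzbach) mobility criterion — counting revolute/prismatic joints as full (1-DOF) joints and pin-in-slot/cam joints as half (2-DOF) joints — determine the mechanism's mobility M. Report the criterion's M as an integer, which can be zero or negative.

M = 7

link 0 = ground. State L|J1|J2 = 1|0|0
+link1  2|0|0
C(0,1) f=2→J2  2|0|1
+link2  3|0|1
+link3  4|0|1
R(2,0) f=1→J1  4|1|1
+link4  5|1|1
C(3,2) f=2→J2  5|1|2
+link5  6|1|2
P(3,4) f=1→J1  6|2|2
P(5,3) f=1→J1  6|3|2
M = 3(6−1)−2·3−2 = 15−6−2 = 7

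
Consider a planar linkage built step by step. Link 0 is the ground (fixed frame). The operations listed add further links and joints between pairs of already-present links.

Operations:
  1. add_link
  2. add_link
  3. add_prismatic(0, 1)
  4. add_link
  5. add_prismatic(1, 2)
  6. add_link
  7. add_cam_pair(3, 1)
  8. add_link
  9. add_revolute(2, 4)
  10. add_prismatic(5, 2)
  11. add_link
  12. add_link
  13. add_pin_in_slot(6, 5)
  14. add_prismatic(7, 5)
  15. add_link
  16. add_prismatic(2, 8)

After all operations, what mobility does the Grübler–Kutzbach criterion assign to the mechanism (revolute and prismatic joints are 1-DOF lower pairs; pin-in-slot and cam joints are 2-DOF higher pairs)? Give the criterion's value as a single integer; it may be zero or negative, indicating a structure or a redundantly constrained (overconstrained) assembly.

M = 10

(L,J1,J2)=(1,0,0); link0 fixed
link1: (2,0,0)
link2: (3,0,0)
P 0-1 [J1]: (3,1,0)
link3: (4,1,0)
P 1-2 [J1]: (4,2,0)
link4: (5,2,0)
C 3-1 [J2]: (5,2,1)
link5: (6,2,1)
R 2-4 [J1]: (6,3,1)
P 5-2 [J1]: (6,4,1)
link6: (7,4,1)
link7: (8,4,1)
PS 6-5 [J2]: (8,4,2)
P 7-5 [J1]: (8,5,2)
link8: (9,5,2)
P 2-8 [J1]: (9,6,2)
Grübler: 3·8 − 2·6 − 2 = 10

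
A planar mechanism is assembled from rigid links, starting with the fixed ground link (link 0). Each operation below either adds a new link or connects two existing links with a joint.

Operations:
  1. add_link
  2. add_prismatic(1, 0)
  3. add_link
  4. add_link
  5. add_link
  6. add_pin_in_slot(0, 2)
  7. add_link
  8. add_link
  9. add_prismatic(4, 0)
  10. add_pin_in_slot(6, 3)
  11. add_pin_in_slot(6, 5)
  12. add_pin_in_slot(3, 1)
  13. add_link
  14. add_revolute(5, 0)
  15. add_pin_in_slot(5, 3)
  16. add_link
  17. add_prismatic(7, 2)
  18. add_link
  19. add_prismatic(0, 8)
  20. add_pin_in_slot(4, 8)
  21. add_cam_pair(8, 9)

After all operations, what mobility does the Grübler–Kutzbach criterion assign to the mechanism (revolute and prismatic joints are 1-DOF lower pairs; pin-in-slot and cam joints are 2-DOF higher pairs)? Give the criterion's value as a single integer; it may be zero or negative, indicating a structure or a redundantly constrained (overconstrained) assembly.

M = 10

ground; <1,0,0>
#1 <2,0,0>
P:1↔0 J1 <2,1,0>
#2 <3,1,0>
#3 <4,1,0>
#4 <5,1,0>
PS:0↔2 J2 <5,1,1>
#5 <6,1,1>
#6 <7,1,1>
P:4↔0 J1 <7,2,1>
PS:6↔3 J2 <7,2,2>
PS:6↔5 J2 <7,2,3>
PS:3↔1 J2 <7,2,4>
#7 <8,2,4>
R:5↔0 J1 <8,3,4>
PS:5↔3 J2 <8,3,5>
#8 <9,3,5>
P:7↔2 J1 <9,4,5>
#9 <10,4,5>
P:0↔8 J1 <10,5,5>
PS:4↔8 J2 <10,5,6>
C:8↔9 J2 <10,5,7>
3×9 − 2×5 − 1×7 = 10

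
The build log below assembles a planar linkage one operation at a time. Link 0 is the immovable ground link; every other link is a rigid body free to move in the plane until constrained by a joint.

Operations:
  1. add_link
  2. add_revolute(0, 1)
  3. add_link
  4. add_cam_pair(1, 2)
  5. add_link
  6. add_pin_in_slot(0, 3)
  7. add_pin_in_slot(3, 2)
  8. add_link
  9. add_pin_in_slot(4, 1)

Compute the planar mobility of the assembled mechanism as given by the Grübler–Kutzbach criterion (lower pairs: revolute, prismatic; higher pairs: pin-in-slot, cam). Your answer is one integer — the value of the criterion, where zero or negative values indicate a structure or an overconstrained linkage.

M = 6

link 0 = ground. State L|J1|J2 = 1|0|0
+link1  2|0|0
R(0,1) f=1→J1  2|1|0
+link2  3|1|0
C(1,2) f=2→J2  3|1|1
+link3  4|1|1
PS(0,3) f=2→J2  4|1|2
PS(3,2) f=2→J2  4|1|3
+link4  5|1|3
PS(4,1) f=2→J2  5|1|4
M = 3(5−1)−2·1−4 = 12−2−4 = 6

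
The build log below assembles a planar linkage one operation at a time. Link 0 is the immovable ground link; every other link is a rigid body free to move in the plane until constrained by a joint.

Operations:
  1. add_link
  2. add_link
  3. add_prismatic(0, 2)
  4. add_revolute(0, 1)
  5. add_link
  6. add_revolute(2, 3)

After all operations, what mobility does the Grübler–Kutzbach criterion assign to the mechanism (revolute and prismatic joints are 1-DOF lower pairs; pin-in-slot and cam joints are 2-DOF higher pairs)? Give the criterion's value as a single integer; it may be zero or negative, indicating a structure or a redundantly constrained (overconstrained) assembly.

M = 3

[1;0;0] (link 0 is ground)
L+ [2;0;0]
L+ [3;0;0]
P(0,2)∈J1 [3;1;0]
R(0,1)∈J1 [3;2;0]
L+ [4;2;0]
R(2,3)∈J1 [4;3;0]
mobility = 9 − 6 − 0 = 3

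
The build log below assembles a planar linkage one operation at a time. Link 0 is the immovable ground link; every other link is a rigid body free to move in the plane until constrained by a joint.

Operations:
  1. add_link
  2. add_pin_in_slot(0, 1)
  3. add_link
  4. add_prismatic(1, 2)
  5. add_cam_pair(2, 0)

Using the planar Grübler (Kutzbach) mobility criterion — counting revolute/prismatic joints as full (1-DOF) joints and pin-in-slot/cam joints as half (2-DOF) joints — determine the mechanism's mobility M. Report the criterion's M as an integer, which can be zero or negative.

link 0 = ground. State L|J1|J2 = 1|0|0
+link1  2|0|0
PS(0,1) f=2→J2  2|0|1
+link2  3|0|1
P(1,2) f=1→J1  3|1|1
C(2,0) f=2→J2  3|1|2
M = 3(3−1)−2·1−2 = 6−2−2 = 2

M = 2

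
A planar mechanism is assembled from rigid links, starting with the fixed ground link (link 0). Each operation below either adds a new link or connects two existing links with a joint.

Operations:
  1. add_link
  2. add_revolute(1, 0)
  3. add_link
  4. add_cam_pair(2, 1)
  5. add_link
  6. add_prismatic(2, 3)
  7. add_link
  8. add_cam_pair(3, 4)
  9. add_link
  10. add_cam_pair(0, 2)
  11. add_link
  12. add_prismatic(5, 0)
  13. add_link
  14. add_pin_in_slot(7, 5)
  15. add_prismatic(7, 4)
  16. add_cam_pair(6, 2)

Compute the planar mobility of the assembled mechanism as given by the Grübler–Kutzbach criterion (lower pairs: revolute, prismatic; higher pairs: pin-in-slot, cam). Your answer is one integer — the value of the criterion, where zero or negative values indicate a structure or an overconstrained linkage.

(L,J1,J2)=(1,0,0); link0 fixed
link1: (2,0,0)
R 1-0 [J1]: (2,1,0)
link2: (3,1,0)
C 2-1 [J2]: (3,1,1)
link3: (4,1,1)
P 2-3 [J1]: (4,2,1)
link4: (5,2,1)
C 3-4 [J2]: (5,2,2)
link5: (6,2,2)
C 0-2 [J2]: (6,2,3)
link6: (7,2,3)
P 5-0 [J1]: (7,3,3)
link7: (8,3,3)
PS 7-5 [J2]: (8,3,4)
P 7-4 [J1]: (8,4,4)
C 6-2 [J2]: (8,4,5)
Grübler: 3·7 − 2·4 − 5 = 8

M = 8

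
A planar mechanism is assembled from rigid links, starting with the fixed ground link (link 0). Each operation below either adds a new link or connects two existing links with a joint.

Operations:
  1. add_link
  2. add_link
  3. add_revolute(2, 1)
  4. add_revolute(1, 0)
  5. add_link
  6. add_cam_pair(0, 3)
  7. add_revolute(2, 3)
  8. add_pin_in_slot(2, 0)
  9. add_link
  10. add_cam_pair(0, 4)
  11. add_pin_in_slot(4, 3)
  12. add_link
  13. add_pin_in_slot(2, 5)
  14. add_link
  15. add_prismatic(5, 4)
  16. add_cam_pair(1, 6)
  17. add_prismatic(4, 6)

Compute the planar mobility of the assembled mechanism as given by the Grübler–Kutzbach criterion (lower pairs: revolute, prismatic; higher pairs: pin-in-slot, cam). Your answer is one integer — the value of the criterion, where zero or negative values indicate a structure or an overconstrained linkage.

M = 2

ground; <1,0,0>
#1 <2,0,0>
#2 <3,0,0>
R:2↔1 J1 <3,1,0>
R:1↔0 J1 <3,2,0>
#3 <4,2,0>
C:0↔3 J2 <4,2,1>
R:2↔3 J1 <4,3,1>
PS:2↔0 J2 <4,3,2>
#4 <5,3,2>
C:0↔4 J2 <5,3,3>
PS:4↔3 J2 <5,3,4>
#5 <6,3,4>
PS:2↔5 J2 <6,3,5>
#6 <7,3,5>
P:5↔4 J1 <7,4,5>
C:1↔6 J2 <7,4,6>
P:4↔6 J1 <7,5,6>
3×6 − 2×5 − 1×6 = 2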